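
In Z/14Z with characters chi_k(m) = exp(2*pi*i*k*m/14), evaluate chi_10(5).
chi_10(5) = zeta_14^50 = exp(-6*I*pi/7)

Explanation: chi_10(5) = zeta_14^(10*5) = zeta_14^50. Since zeta_14^14 = 1, this equals zeta_14^8 = exp(2*pi*i*8/14) = exp(-6*I*pi/7).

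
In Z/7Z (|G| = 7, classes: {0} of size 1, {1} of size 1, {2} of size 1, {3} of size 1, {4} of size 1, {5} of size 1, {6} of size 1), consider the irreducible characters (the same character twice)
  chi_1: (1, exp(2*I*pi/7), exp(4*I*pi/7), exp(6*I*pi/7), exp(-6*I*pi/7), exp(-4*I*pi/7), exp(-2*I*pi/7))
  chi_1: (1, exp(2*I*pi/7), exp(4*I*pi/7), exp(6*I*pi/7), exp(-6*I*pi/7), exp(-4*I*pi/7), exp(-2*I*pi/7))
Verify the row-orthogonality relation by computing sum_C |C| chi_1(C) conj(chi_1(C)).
Sum = 7 = |G| = 7; so <chi_1, chi_1> = 1 (norm-1 confirms irreducibility).

Details: Compute term by term over conjugacy classes (|C| * chi_1(C) * conj(chi_1(C))):
  1*(1)*conj(1) + 1*(exp(2*I*pi/7))*conj(exp(2*I*pi/7)) + 1*(exp(4*I*pi/7))*conj(exp(4*I*pi/7)) + 1*(exp(6*I*pi/7))*conj(exp(6*I*pi/7)) + 1*(exp(-6*I*pi/7))*conj(exp(-6*I*pi/7)) + 1*(exp(-4*I*pi/7))*conj(exp(-4*I*pi/7)) + 1*(exp(-2*I*pi/7))*conj(exp(-2*I*pi/7))
  = (1) + (1) + (1) + (1) + (1) + (1) + (1)
  = 7.
(Exp terms are combined using exp(i*s)*conj(exp(i*t)) = exp(i*(s-t)), and sums of them are collapsed using the identity that for every m > 1 the m distinct m-th roots of unity sum to 0, e.g. 1 + exp(2*I*pi/3) + exp(-2*I*pi/3) = 0.)
Dividing by |G| = 7 gives 7/7 = 1, matching the row-orthogonality relation <chi_1, chi_1> = [chi_1 = chi_1].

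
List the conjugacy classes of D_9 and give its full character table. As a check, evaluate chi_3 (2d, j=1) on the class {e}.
Conjugacy classes: {e} of size 1, {r^1, r^8} of size 2, {r^2, r^7} of size 2, {r^3, r^6} of size 2, {r^4, r^5} of size 2, {s, sr, ..., sr^8} of size 9.
Character table:
  irrep \ class              {e} (size 1)  {r^1, r^8} (size 2)  {r^2, r^7} (size 2)  {r^3, r^6} (size 2)  {r^4, r^5} (size 2)  {s, sr, ..., sr^8} (size 9)
  chi_1 (triv)               1             1                    1                    1                    1                    1                          
  chi_2 (sign: r->1, s->-1)  1             1                    1                    1                    1                    -1                         
  chi_3 (2d, j=1)            2             2*cos(2*pi/9)        2*cos(4*pi/9)        -1                   -2*cos(pi/9)         0                          
  chi_4 (2d, j=2)            2             2*cos(4*pi/9)        -2*cos(pi/9)         -1                   2*cos(2*pi/9)        0                          
  chi_5 (2d, j=3)            2             -1                   -1                   2                    -1                   0                          
  chi_6 (2d, j=4)            2             -2*cos(pi/9)         2*cos(2*pi/9)        -1                   2*cos(4*pi/9)        0                          

Spot check: chi_3 (2d, j=1) on {e} = 2.

Solution. D_9 has order 2*9 = 18 with 6 conjugacy classes, hence 6 irreducibles. Sum of squared dims 1 + 1 + 4 + 4 + 4 + 4 = 18 = |G|. Linear characters come from the abelianisation; the 2-dimensional irreps have character r^k -> 2*cos(2*pi*j*k/9), reflections -> 0.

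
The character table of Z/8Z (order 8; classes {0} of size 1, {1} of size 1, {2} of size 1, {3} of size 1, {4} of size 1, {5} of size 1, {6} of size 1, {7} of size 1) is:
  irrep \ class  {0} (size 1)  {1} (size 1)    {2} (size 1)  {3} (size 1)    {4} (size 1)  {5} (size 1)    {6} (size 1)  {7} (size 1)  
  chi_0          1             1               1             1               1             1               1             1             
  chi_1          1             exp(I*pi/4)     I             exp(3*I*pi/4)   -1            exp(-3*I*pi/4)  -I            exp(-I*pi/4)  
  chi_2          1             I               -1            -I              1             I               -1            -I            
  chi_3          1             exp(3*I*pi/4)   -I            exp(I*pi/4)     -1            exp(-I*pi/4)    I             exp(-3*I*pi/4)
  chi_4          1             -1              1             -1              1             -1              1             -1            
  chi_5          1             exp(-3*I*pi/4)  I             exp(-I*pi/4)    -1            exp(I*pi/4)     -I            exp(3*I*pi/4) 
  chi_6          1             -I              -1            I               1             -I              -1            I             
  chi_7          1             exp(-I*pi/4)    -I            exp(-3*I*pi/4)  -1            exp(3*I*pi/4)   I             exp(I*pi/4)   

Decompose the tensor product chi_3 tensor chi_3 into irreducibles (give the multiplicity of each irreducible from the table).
chi_3 tensor chi_3 = chi_6 (all other irreducibles have multiplicity 0).

Argument: The character of a tensor product is the pointwise product (chi_3 * chi_3)(C) = chi_3(C) * chi_3(C):
  {0}: (1)*(1), {1}: (exp(3*I*pi/4))*(exp(3*I*pi/4)), {2}: (-I)*(-I), {3}: (exp(I*pi/4))*(exp(I*pi/4)), {4}: (-1)*(-1), {5}: (exp(-I*pi/4))*(exp(-I*pi/4)), {6}: (I)*(I), {7}: (exp(-3*I*pi/4))*(exp(-3*I*pi/4))
so (chi_3 * chi_3) takes values
  {0} -> 1, {1} -> -I, {2} -> -1, {3} -> I, {4} -> 1, {5} -> -I, {6} -> -1, {7} -> I.
Now take the inner product of this character with each irreducible chi from the table, <chi_3*chi_3, chi> = (1/8) sum_C |C| (chi_3*chi_3)(C) conj(chi(C)):
  <chi_3*chi_3, chi_0> = (1/8)[1*(1)*conj(1) + 1*(-I)*conj(1) + 1*(-1)*conj(1) + 1*(I)*conj(1) + 1*(1)*conj(1) + 1*(-I)*conj(1) + 1*(-1)*conj(1) + 1*(I)*conj(1)]
      = (1/8)[(1) + (-I) + (-1) + (I) + (1) + (-I) + (-1) + (I)] = 0/8 = 0
  <chi_3*chi_3, chi_1> = (1/8)[1*(1)*conj(1) + 1*(-I)*conj(exp(I*pi/4)) + 1*(-1)*conj(I) + 1*(I)*conj(exp(3*I*pi/4)) + 1*(1)*conj(-1) + 1*(-I)*conj(exp(-3*I*pi/4)) + 1*(-1)*conj(-I) + 1*(I)*conj(exp(-I*pi/4))]
      = (1/8)[(1) + (-exp(I*pi/4)) + (I) + (exp(-I*pi/4)) + (-1) + (-exp(-3*I*pi/4)) + (-I) + (exp(3*I*pi/4))] = 0/8 = 0
  <chi_3*chi_3, chi_2> = (1/8)[1*(1)*conj(1) + 1*(-I)*conj(I) + 1*(-1)*conj(-1) + 1*(I)*conj(-I) + 1*(1)*conj(1) + 1*(-I)*conj(I) + 1*(-1)*conj(-1) + 1*(I)*conj(-I)]
      = (1/8)[(1) + (-1) + (1) + (-1) + (1) + (-1) + (1) + (-1)] = 0/8 = 0
  <chi_3*chi_3, chi_3> = (1/8)[1*(1)*conj(1) + 1*(-I)*conj(exp(3*I*pi/4)) + 1*(-1)*conj(-I) + 1*(I)*conj(exp(I*pi/4)) + 1*(1)*conj(-1) + 1*(-I)*conj(exp(-I*pi/4)) + 1*(-1)*conj(I) + 1*(I)*conj(exp(-3*I*pi/4))]
      = (1/8)[(1) + (-exp(-I*pi/4)) + (-I) + (exp(I*pi/4)) + (-1) + (-exp(3*I*pi/4)) + (I) + (exp(-3*I*pi/4))] = 0/8 = 0
  <chi_3*chi_3, chi_4> = (1/8)[1*(1)*conj(1) + 1*(-I)*conj(-1) + 1*(-1)*conj(1) + 1*(I)*conj(-1) + 1*(1)*conj(1) + 1*(-I)*conj(-1) + 1*(-1)*conj(1) + 1*(I)*conj(-1)]
      = (1/8)[(1) + (I) + (-1) + (-I) + (1) + (I) + (-1) + (-I)] = 0/8 = 0
  <chi_3*chi_3, chi_5> = (1/8)[1*(1)*conj(1) + 1*(-I)*conj(exp(-3*I*pi/4)) + 1*(-1)*conj(I) + 1*(I)*conj(exp(-I*pi/4)) + 1*(1)*conj(-1) + 1*(-I)*conj(exp(I*pi/4)) + 1*(-1)*conj(-I) + 1*(I)*conj(exp(3*I*pi/4))]
      = (1/8)[(1) + (-exp(-3*I*pi/4)) + (I) + (exp(3*I*pi/4)) + (-1) + (-exp(I*pi/4)) + (-I) + (exp(-I*pi/4))] = 0/8 = 0
  <chi_3*chi_3, chi_6> = (1/8)[1*(1)*conj(1) + 1*(-I)*conj(-I) + 1*(-1)*conj(-1) + 1*(I)*conj(I) + 1*(1)*conj(1) + 1*(-I)*conj(-I) + 1*(-1)*conj(-1) + 1*(I)*conj(I)]
      = (1/8)[(1) + (1) + (1) + (1) + (1) + (1) + (1) + (1)] = 8/8 = 1
  <chi_3*chi_3, chi_7> = (1/8)[1*(1)*conj(1) + 1*(-I)*conj(exp(-I*pi/4)) + 1*(-1)*conj(-I) + 1*(I)*conj(exp(-3*I*pi/4)) + 1*(1)*conj(-1) + 1*(-I)*conj(exp(3*I*pi/4)) + 1*(-1)*conj(I) + 1*(I)*conj(exp(I*pi/4))]
      = (1/8)[(1) + (-exp(3*I*pi/4)) + (-I) + (exp(-3*I*pi/4)) + (-1) + (-exp(-I*pi/4)) + (I) + (exp(I*pi/4))] = 0/8 = 0
(Exp terms are combined using exp(i*s)*conj(exp(i*t)) = exp(i*(s-t)), and sums of them are collapsed using the identity that for every m > 1 the m distinct m-th roots of unity sum to 0, e.g. 1 + exp(2*I*pi/3) + exp(-2*I*pi/3) = 0.)
Hence the multiplicities are chi_6: 1. Dimension check: dim(chi_3)*dim(chi_3) = 1*1 = 1 and sum (mult * dim) = 1*1 = 1.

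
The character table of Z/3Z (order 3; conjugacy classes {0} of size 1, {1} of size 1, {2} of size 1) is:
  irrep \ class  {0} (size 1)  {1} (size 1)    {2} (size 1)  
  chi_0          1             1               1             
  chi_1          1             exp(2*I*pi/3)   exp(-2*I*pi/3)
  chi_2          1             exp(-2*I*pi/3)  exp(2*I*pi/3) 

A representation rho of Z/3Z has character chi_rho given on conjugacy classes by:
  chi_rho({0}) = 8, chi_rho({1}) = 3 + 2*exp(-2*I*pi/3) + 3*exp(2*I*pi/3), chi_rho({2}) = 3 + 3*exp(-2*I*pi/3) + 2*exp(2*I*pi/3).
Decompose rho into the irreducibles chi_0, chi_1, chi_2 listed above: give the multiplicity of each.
Multiplicities: chi_0: 3, chi_1: 3, chi_2: 2.

Proof sketch: Use <chi_rho, chi> = (1/|G|) sum_C |C| * chi_rho(C) * conj(chi(C)) with |G| = 3 for each irreducible chi in the table:
  <chi_rho, chi_0> = (1/3)[1*(8)*conj(1) + 1*(3 + 2*exp(-2*I*pi/3) + 3*exp(2*I*pi/3))*conj(1) + 1*(3 + 3*exp(-2*I*pi/3) + 2*exp(2*I*pi/3))*conj(1)]
      = (1/3)[(8) + (3 + 2*exp(-2*I*pi/3) + 3*exp(2*I*pi/3)) + (3 + 3*exp(-2*I*pi/3) + 2*exp(2*I*pi/3))] = 9/3 = 3
  <chi_rho, chi_1> = (1/3)[1*(8)*conj(1) + 1*(3 + 2*exp(-2*I*pi/3) + 3*exp(2*I*pi/3))*conj(exp(2*I*pi/3)) + 1*(3 + 3*exp(-2*I*pi/3) + 2*exp(2*I*pi/3))*conj(exp(-2*I*pi/3))]
      = (1/3)[(8) + (3 + 3*exp(-2*I*pi/3) + 2*exp(2*I*pi/3)) + (3 + 2*exp(-2*I*pi/3) + 3*exp(2*I*pi/3))] = 9/3 = 3
  <chi_rho, chi_2> = (1/3)[1*(8)*conj(1) + 1*(3 + 2*exp(-2*I*pi/3) + 3*exp(2*I*pi/3))*conj(exp(-2*I*pi/3)) + 1*(3 + 3*exp(-2*I*pi/3) + 2*exp(2*I*pi/3))*conj(exp(2*I*pi/3))]
      = (1/3)[(8) + (-1) + (-1)] = 6/3 = 2
(Exp terms are combined using exp(i*s)*conj(exp(i*t)) = exp(i*(s-t)), and sums of them are collapsed using the identity that for every m > 1 the m distinct m-th roots of unity sum to 0, e.g. 1 + exp(2*I*pi/3) + exp(-2*I*pi/3) = 0.)
Dimension check: dim(rho) = sum (mult * dim) = 3*1 + 3*1 + 2*1 = 8 = chi_rho(e) = 8.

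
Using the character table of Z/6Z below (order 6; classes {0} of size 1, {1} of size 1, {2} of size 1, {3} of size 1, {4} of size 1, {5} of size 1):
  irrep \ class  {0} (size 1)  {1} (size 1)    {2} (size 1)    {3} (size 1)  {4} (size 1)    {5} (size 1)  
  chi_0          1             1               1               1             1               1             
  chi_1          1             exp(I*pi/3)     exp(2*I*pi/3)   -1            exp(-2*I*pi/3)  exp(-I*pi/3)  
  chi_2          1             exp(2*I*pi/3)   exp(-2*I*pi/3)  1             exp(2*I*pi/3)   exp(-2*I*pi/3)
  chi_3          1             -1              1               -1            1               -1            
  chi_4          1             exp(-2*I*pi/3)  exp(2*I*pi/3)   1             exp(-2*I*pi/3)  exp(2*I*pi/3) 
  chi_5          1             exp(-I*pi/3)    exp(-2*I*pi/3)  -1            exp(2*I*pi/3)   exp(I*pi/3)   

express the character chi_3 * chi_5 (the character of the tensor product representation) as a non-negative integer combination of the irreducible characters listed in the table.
chi_3 tensor chi_5 = chi_2 (all other irreducibles have multiplicity 0).

The character of a tensor product is the pointwise product (chi_3 * chi_5)(C) = chi_3(C) * chi_5(C):
  {0}: (1)*(1), {1}: (-1)*(exp(-I*pi/3)), {2}: (1)*(exp(-2*I*pi/3)), {3}: (-1)*(-1), {4}: (1)*(exp(2*I*pi/3)), {5}: (-1)*(exp(I*pi/3))
so (chi_3 * chi_5) takes values
  {0} -> 1, {1} -> -exp(-I*pi/3), {2} -> exp(-2*I*pi/3), {3} -> 1, {4} -> exp(2*I*pi/3), {5} -> -exp(I*pi/3).
Now take the inner product of this character with each irreducible chi from the table, <chi_3*chi_5, chi> = (1/6) sum_C |C| (chi_3*chi_5)(C) conj(chi(C)):
  <chi_3*chi_5, chi_0> = (1/6)[1*(1)*conj(1) + 1*(-exp(-I*pi/3))*conj(1) + 1*(exp(-2*I*pi/3))*conj(1) + 1*(1)*conj(1) + 1*(exp(2*I*pi/3))*conj(1) + 1*(-exp(I*pi/3))*conj(1)]
      = (1/6)[(1) + (-exp(-I*pi/3)) + (exp(-2*I*pi/3)) + (1) + (exp(2*I*pi/3)) + (-exp(I*pi/3))] = 0/6 = 0
  <chi_3*chi_5, chi_1> = (1/6)[1*(1)*conj(1) + 1*(-exp(-I*pi/3))*conj(exp(I*pi/3)) + 1*(exp(-2*I*pi/3))*conj(exp(2*I*pi/3)) + 1*(1)*conj(-1) + 1*(exp(2*I*pi/3))*conj(exp(-2*I*pi/3)) + 1*(-exp(I*pi/3))*conj(exp(-I*pi/3))]
      = (1/6)[(1) + (-exp(-2*I*pi/3)) + (exp(2*I*pi/3)) + (-1) + (exp(-2*I*pi/3)) + (-exp(2*I*pi/3))] = 0/6 = 0
  <chi_3*chi_5, chi_2> = (1/6)[1*(1)*conj(1) + 1*(-exp(-I*pi/3))*conj(exp(2*I*pi/3)) + 1*(exp(-2*I*pi/3))*conj(exp(-2*I*pi/3)) + 1*(1)*conj(1) + 1*(exp(2*I*pi/3))*conj(exp(2*I*pi/3)) + 1*(-exp(I*pi/3))*conj(exp(-2*I*pi/3))]
      = (1/6)[(1) + (1) + (1) + (1) + (1) + (1)] = 6/6 = 1
  <chi_3*chi_5, chi_3> = (1/6)[1*(1)*conj(1) + 1*(-exp(-I*pi/3))*conj(-1) + 1*(exp(-2*I*pi/3))*conj(1) + 1*(1)*conj(-1) + 1*(exp(2*I*pi/3))*conj(1) + 1*(-exp(I*pi/3))*conj(-1)]
      = (1/6)[(1) + (exp(-I*pi/3)) + (exp(-2*I*pi/3)) + (-1) + (exp(2*I*pi/3)) + (exp(I*pi/3))] = 0/6 = 0
  <chi_3*chi_5, chi_4> = (1/6)[1*(1)*conj(1) + 1*(-exp(-I*pi/3))*conj(exp(-2*I*pi/3)) + 1*(exp(-2*I*pi/3))*conj(exp(2*I*pi/3)) + 1*(1)*conj(1) + 1*(exp(2*I*pi/3))*conj(exp(-2*I*pi/3)) + 1*(-exp(I*pi/3))*conj(exp(2*I*pi/3))]
      = (1/6)[(1) + (-exp(I*pi/3)) + (exp(2*I*pi/3)) + (1) + (exp(-2*I*pi/3)) + (-exp(-I*pi/3))] = 0/6 = 0
  <chi_3*chi_5, chi_5> = (1/6)[1*(1)*conj(1) + 1*(-exp(-I*pi/3))*conj(exp(-I*pi/3)) + 1*(exp(-2*I*pi/3))*conj(exp(-2*I*pi/3)) + 1*(1)*conj(-1) + 1*(exp(2*I*pi/3))*conj(exp(2*I*pi/3)) + 1*(-exp(I*pi/3))*conj(exp(I*pi/3))]
      = (1/6)[(1) + (-1) + (1) + (-1) + (1) + (-1)] = 0/6 = 0
(Exp terms are combined using exp(i*s)*conj(exp(i*t)) = exp(i*(s-t)), and sums of them are collapsed using the identity that for every m > 1 the m distinct m-th roots of unity sum to 0, e.g. 1 + exp(2*I*pi/3) + exp(-2*I*pi/3) = 0.)
Hence the multiplicities are chi_2: 1. Dimension check: dim(chi_3)*dim(chi_5) = 1*1 = 1 and sum (mult * dim) = 1*1 = 1.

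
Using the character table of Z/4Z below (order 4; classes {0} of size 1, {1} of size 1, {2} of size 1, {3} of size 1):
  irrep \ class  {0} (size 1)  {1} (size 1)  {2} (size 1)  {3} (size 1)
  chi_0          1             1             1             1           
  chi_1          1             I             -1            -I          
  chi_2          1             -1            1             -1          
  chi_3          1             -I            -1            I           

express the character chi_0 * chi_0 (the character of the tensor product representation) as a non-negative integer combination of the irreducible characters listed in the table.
chi_0 tensor chi_0 = chi_0 (all other irreducibles have multiplicity 0).

Proof sketch: The character of a tensor product is the pointwise product (chi_0 * chi_0)(C) = chi_0(C) * chi_0(C):
  {0}: (1)*(1), {1}: (1)*(1), {2}: (1)*(1), {3}: (1)*(1)
so (chi_0 * chi_0) takes values
  {0} -> 1, {1} -> 1, {2} -> 1, {3} -> 1.
Now take the inner product of this character with each irreducible chi from the table, <chi_0*chi_0, chi> = (1/4) sum_C |C| (chi_0*chi_0)(C) conj(chi(C)):
  <chi_0*chi_0, chi_0> = (1/4)[1*(1)*conj(1) + 1*(1)*conj(1) + 1*(1)*conj(1) + 1*(1)*conj(1)]
      = (1/4)[(1) + (1) + (1) + (1)] = 4/4 = 1
  <chi_0*chi_0, chi_1> = (1/4)[1*(1)*conj(1) + 1*(1)*conj(I) + 1*(1)*conj(-1) + 1*(1)*conj(-I)]
      = (1/4)[(1) + (-I) + (-1) + (I)] = 0/4 = 0
  <chi_0*chi_0, chi_2> = (1/4)[1*(1)*conj(1) + 1*(1)*conj(-1) + 1*(1)*conj(1) + 1*(1)*conj(-1)]
      = (1/4)[(1) + (-1) + (1) + (-1)] = 0/4 = 0
  <chi_0*chi_0, chi_3> = (1/4)[1*(1)*conj(1) + 1*(1)*conj(-I) + 1*(1)*conj(-1) + 1*(1)*conj(I)]
      = (1/4)[(1) + (I) + (-1) + (-I)] = 0/4 = 0
(Exp terms are combined using exp(i*s)*conj(exp(i*t)) = exp(i*(s-t)), and sums of them are collapsed using the identity that for every m > 1 the m distinct m-th roots of unity sum to 0, e.g. 1 + exp(2*I*pi/3) + exp(-2*I*pi/3) = 0.)
Hence the multiplicities are chi_0: 1. Dimension check: dim(chi_0)*dim(chi_0) = 1*1 = 1 and sum (mult * dim) = 1*1 = 1.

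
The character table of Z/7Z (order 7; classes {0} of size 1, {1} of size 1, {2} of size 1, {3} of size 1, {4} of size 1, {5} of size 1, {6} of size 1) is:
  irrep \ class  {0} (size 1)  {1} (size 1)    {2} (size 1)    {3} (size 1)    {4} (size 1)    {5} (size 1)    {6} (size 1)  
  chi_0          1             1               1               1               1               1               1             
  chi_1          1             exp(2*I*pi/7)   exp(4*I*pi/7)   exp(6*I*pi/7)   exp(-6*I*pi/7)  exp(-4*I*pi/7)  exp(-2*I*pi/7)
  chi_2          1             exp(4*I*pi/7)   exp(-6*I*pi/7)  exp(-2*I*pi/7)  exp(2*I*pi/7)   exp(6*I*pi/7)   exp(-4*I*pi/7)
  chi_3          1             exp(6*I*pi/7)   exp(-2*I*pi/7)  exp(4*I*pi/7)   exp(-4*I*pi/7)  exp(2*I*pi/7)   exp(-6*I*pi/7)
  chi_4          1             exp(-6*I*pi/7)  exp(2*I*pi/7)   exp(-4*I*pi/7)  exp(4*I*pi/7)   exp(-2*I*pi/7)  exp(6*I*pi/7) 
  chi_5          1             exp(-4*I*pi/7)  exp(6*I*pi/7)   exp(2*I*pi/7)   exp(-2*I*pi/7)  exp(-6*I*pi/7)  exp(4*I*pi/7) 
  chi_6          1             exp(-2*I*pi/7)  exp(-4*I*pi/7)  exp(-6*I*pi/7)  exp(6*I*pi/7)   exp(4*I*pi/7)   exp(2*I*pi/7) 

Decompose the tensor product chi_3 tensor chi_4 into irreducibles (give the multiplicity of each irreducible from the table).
chi_3 tensor chi_4 = chi_0 (all other irreducibles have multiplicity 0).

Justification: The character of a tensor product is the pointwise product (chi_3 * chi_4)(C) = chi_3(C) * chi_4(C):
  {0}: (1)*(1), {1}: (exp(6*I*pi/7))*(exp(-6*I*pi/7)), {2}: (exp(-2*I*pi/7))*(exp(2*I*pi/7)), {3}: (exp(4*I*pi/7))*(exp(-4*I*pi/7)), {4}: (exp(-4*I*pi/7))*(exp(4*I*pi/7)), {5}: (exp(2*I*pi/7))*(exp(-2*I*pi/7)), {6}: (exp(-6*I*pi/7))*(exp(6*I*pi/7))
so (chi_3 * chi_4) takes values
  {0} -> 1, {1} -> 1, {2} -> 1, {3} -> 1, {4} -> 1, {5} -> 1, {6} -> 1.
Now take the inner product of this character with each irreducible chi from the table, <chi_3*chi_4, chi> = (1/7) sum_C |C| (chi_3*chi_4)(C) conj(chi(C)):
  <chi_3*chi_4, chi_0> = (1/7)[1*(1)*conj(1) + 1*(1)*conj(1) + 1*(1)*conj(1) + 1*(1)*conj(1) + 1*(1)*conj(1) + 1*(1)*conj(1) + 1*(1)*conj(1)]
      = (1/7)[(1) + (1) + (1) + (1) + (1) + (1) + (1)] = 7/7 = 1
  <chi_3*chi_4, chi_1> = (1/7)[1*(1)*conj(1) + 1*(1)*conj(exp(2*I*pi/7)) + 1*(1)*conj(exp(4*I*pi/7)) + 1*(1)*conj(exp(6*I*pi/7)) + 1*(1)*conj(exp(-6*I*pi/7)) + 1*(1)*conj(exp(-4*I*pi/7)) + 1*(1)*conj(exp(-2*I*pi/7))]
      = (1/7)[(1) + (exp(-2*I*pi/7)) + (exp(-4*I*pi/7)) + (exp(-6*I*pi/7)) + (exp(6*I*pi/7)) + (exp(4*I*pi/7)) + (exp(2*I*pi/7))] = 0/7 = 0
  <chi_3*chi_4, chi_2> = (1/7)[1*(1)*conj(1) + 1*(1)*conj(exp(4*I*pi/7)) + 1*(1)*conj(exp(-6*I*pi/7)) + 1*(1)*conj(exp(-2*I*pi/7)) + 1*(1)*conj(exp(2*I*pi/7)) + 1*(1)*conj(exp(6*I*pi/7)) + 1*(1)*conj(exp(-4*I*pi/7))]
      = (1/7)[(1) + (exp(-4*I*pi/7)) + (exp(6*I*pi/7)) + (exp(2*I*pi/7)) + (exp(-2*I*pi/7)) + (exp(-6*I*pi/7)) + (exp(4*I*pi/7))] = 0/7 = 0
  <chi_3*chi_4, chi_3> = (1/7)[1*(1)*conj(1) + 1*(1)*conj(exp(6*I*pi/7)) + 1*(1)*conj(exp(-2*I*pi/7)) + 1*(1)*conj(exp(4*I*pi/7)) + 1*(1)*conj(exp(-4*I*pi/7)) + 1*(1)*conj(exp(2*I*pi/7)) + 1*(1)*conj(exp(-6*I*pi/7))]
      = (1/7)[(1) + (exp(-6*I*pi/7)) + (exp(2*I*pi/7)) + (exp(-4*I*pi/7)) + (exp(4*I*pi/7)) + (exp(-2*I*pi/7)) + (exp(6*I*pi/7))] = 0/7 = 0
  <chi_3*chi_4, chi_4> = (1/7)[1*(1)*conj(1) + 1*(1)*conj(exp(-6*I*pi/7)) + 1*(1)*conj(exp(2*I*pi/7)) + 1*(1)*conj(exp(-4*I*pi/7)) + 1*(1)*conj(exp(4*I*pi/7)) + 1*(1)*conj(exp(-2*I*pi/7)) + 1*(1)*conj(exp(6*I*pi/7))]
      = (1/7)[(1) + (exp(6*I*pi/7)) + (exp(-2*I*pi/7)) + (exp(4*I*pi/7)) + (exp(-4*I*pi/7)) + (exp(2*I*pi/7)) + (exp(-6*I*pi/7))] = 0/7 = 0
  <chi_3*chi_4, chi_5> = (1/7)[1*(1)*conj(1) + 1*(1)*conj(exp(-4*I*pi/7)) + 1*(1)*conj(exp(6*I*pi/7)) + 1*(1)*conj(exp(2*I*pi/7)) + 1*(1)*conj(exp(-2*I*pi/7)) + 1*(1)*conj(exp(-6*I*pi/7)) + 1*(1)*conj(exp(4*I*pi/7))]
      = (1/7)[(1) + (exp(4*I*pi/7)) + (exp(-6*I*pi/7)) + (exp(-2*I*pi/7)) + (exp(2*I*pi/7)) + (exp(6*I*pi/7)) + (exp(-4*I*pi/7))] = 0/7 = 0
  <chi_3*chi_4, chi_6> = (1/7)[1*(1)*conj(1) + 1*(1)*conj(exp(-2*I*pi/7)) + 1*(1)*conj(exp(-4*I*pi/7)) + 1*(1)*conj(exp(-6*I*pi/7)) + 1*(1)*conj(exp(6*I*pi/7)) + 1*(1)*conj(exp(4*I*pi/7)) + 1*(1)*conj(exp(2*I*pi/7))]
      = (1/7)[(1) + (exp(2*I*pi/7)) + (exp(4*I*pi/7)) + (exp(6*I*pi/7)) + (exp(-6*I*pi/7)) + (exp(-4*I*pi/7)) + (exp(-2*I*pi/7))] = 0/7 = 0
(Exp terms are combined using exp(i*s)*conj(exp(i*t)) = exp(i*(s-t)), and sums of them are collapsed using the identity that for every m > 1 the m distinct m-th roots of unity sum to 0, e.g. 1 + exp(2*I*pi/3) + exp(-2*I*pi/3) = 0.)
Hence the multiplicities are chi_0: 1. Dimension check: dim(chi_3)*dim(chi_4) = 1*1 = 1 and sum (mult * dim) = 1*1 = 1.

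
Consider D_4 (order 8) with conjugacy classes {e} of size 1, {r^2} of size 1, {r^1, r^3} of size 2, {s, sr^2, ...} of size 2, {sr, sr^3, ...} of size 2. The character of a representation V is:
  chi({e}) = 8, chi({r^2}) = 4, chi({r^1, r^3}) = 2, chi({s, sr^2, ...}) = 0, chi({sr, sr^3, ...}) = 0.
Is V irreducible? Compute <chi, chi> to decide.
Not irreducible (reducible): <chi, chi> = 11 > 1.

Why: <chi, chi> = (1/|G|) sum_C |C| * |chi(C)|^2 = (1/8)[1*|8|^2 + 1*|4|^2 + 2*|2|^2 + 2*|0|^2 + 2*|0|^2]
  = (1/8)[(64) + (16) + (8) + (0) + (0)] = 88/8 = 11.
A character is irreducible iff <chi, chi> = 1, so this representation is reducible.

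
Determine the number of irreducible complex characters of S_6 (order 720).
11

Details: The number of irreducible complex representations of a finite group equals its number of conjugacy classes. Conjugacy classes in S_6 correspond to cycle types, i.e. partitions of 6; there are p(6) = 11 of them, so S_6 (order 720) has exactly 11 irreducible complex representations.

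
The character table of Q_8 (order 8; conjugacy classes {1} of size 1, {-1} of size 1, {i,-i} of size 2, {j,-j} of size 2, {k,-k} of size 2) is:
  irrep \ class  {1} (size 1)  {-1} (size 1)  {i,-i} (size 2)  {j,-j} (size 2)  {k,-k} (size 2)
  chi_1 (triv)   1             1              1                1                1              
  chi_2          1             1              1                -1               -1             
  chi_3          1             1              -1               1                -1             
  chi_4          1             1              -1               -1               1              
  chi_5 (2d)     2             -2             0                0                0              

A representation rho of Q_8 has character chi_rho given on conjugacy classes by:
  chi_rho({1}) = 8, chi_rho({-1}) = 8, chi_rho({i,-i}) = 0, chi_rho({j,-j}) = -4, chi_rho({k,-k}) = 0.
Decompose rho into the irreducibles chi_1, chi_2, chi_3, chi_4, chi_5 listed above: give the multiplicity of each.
Multiplicities: chi_1: 1, chi_2: 3, chi_3: 1, chi_4: 3, chi_5: 0.

Reasoning: Use <chi_rho, chi> = (1/|G|) sum_C |C| * chi_rho(C) * conj(chi(C)) with |G| = 8 for each irreducible chi in the table:
  <chi_rho, chi_1> = (1/8)[1*(8)*conj(1) + 1*(8)*conj(1) + 2*(0)*conj(1) + 2*(-4)*conj(1) + 2*(0)*conj(1)]
      = (1/8)[(8) + (8) + (0) + (-8) + (0)] = 8/8 = 1
  <chi_rho, chi_2> = (1/8)[1*(8)*conj(1) + 1*(8)*conj(1) + 2*(0)*conj(1) + 2*(-4)*conj(-1) + 2*(0)*conj(-1)]
      = (1/8)[(8) + (8) + (0) + (8) + (0)] = 24/8 = 3
  <chi_rho, chi_3> = (1/8)[1*(8)*conj(1) + 1*(8)*conj(1) + 2*(0)*conj(-1) + 2*(-4)*conj(1) + 2*(0)*conj(-1)]
      = (1/8)[(8) + (8) + (0) + (-8) + (0)] = 8/8 = 1
  <chi_rho, chi_4> = (1/8)[1*(8)*conj(1) + 1*(8)*conj(1) + 2*(0)*conj(-1) + 2*(-4)*conj(-1) + 2*(0)*conj(1)]
      = (1/8)[(8) + (8) + (0) + (8) + (0)] = 24/8 = 3
  <chi_rho, chi_5> = (1/8)[1*(8)*conj(2) + 1*(8)*conj(-2) + 2*(0)*conj(0) + 2*(-4)*conj(0) + 2*(0)*conj(0)]
      = (1/8)[(16) + (-16) + (0) + (0) + (0)] = 0/8 = 0
Dimension check: dim(rho) = sum (mult * dim) = 1*1 + 3*1 + 1*1 + 3*1 + 0*2 = 8 = chi_rho(e) = 8.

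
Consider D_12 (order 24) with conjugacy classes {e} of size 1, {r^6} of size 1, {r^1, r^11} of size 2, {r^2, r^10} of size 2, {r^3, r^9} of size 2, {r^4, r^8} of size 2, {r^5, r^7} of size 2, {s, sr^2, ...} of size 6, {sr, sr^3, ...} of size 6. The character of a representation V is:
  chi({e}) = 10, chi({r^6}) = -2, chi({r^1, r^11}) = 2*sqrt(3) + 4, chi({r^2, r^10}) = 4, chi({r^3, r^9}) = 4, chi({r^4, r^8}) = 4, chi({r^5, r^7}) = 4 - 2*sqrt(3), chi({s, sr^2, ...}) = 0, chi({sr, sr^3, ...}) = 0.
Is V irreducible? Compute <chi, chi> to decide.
Not irreducible (reducible): <chi, chi> = 13 > 1.

Derivation: <chi, chi> = (1/|G|) sum_C |C| * |chi(C)|^2 = (1/24)[1*|10|^2 + 1*|-2|^2 + 2*|2*sqrt(3) + 4|^2 + 2*|4|^2 + 2*|4|^2 + 2*|4|^2 + 2*|4 - 2*sqrt(3)|^2 + 6*|0|^2 + 6*|0|^2]
  = (1/24)[(100) + (4) + (32*sqrt(3) + 56) + (32) + (32) + (32) + (56 - 32*sqrt(3)) + (0) + (0)] = 312/24 = 13.
A character is irreducible iff <chi, chi> = 1, so this representation is reducible.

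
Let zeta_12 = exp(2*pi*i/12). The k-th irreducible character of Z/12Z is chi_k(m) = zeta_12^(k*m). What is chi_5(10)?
chi_5(10) = zeta_12^50 = exp(I*pi/3)

Details: chi_5(10) = zeta_12^(5*10) = zeta_12^50. Since zeta_12^12 = 1, this equals zeta_12^2 = exp(2*pi*i*2/12) = exp(I*pi/3).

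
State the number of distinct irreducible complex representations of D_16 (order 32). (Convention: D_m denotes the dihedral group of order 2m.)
11

Reasoning: The number of irreducible complex representations of a finite group equals its number of conjugacy classes. D_16 has 11 conjugacy classes (n/2 + 3 for n even), so D_16 (order 32) has exactly 11 irreducible complex representations.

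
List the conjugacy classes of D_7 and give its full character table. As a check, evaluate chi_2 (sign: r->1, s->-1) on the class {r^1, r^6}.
Conjugacy classes: {e} of size 1, {r^1, r^6} of size 2, {r^2, r^5} of size 2, {r^3, r^4} of size 2, {s, sr, ..., sr^6} of size 7.
Character table:
  irrep \ class              {e} (size 1)  {r^1, r^6} (size 2)  {r^2, r^5} (size 2)  {r^3, r^4} (size 2)  {s, sr, ..., sr^6} (size 7)
  chi_1 (triv)               1             1                    1                    1                    1                          
  chi_2 (sign: r->1, s->-1)  1             1                    1                    1                    -1                         
  chi_3 (2d, j=1)            2             2*cos(2*pi/7)        -2*cos(3*pi/7)       -2*cos(pi/7)         0                          
  chi_4 (2d, j=2)            2             -2*cos(3*pi/7)       -2*cos(pi/7)         2*cos(2*pi/7)        0                          
  chi_5 (2d, j=3)            2             -2*cos(pi/7)         2*cos(2*pi/7)        -2*cos(3*pi/7)       0                          

Spot check: chi_2 (sign: r->1, s->-1) on {r^1, r^6} = 1.

Working: D_7 has order 2*7 = 14 with 5 conjugacy classes, hence 5 irreducibles. Sum of squared dims 1 + 1 + 4 + 4 + 4 = 14 = |G|. Linear characters come from the abelianisation; the 2-dimensional irreps have character r^k -> 2*cos(2*pi*j*k/7), reflections -> 0.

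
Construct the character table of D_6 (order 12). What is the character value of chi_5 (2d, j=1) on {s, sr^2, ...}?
Conjugacy classes: {e} of size 1, {r^3} of size 1, {r^1, r^5} of size 2, {r^2, r^4} of size 2, {s, sr^2, ...} of size 3, {sr, sr^3, ...} of size 3.
Character table:
  irrep \ class              {e} (size 1)  {r^3} (size 1)  {r^1, r^5} (size 2)  {r^2, r^4} (size 2)  {s, sr^2, ...} (size 3)  {sr, sr^3, ...} (size 3)
  chi_1 (triv)               1             1               1                    1                    1                        1                       
  chi_2 (sign: r->1, s->-1)  1             1               1                    1                    -1                       -1                      
  chi_3 (r->-1, s->1)        1             -1              -1                   1                    1                        -1                      
  chi_4 (r->-1, s->-1)       1             -1              -1                   1                    -1                       1                       
  chi_5 (2d, j=1)            2             -2              1                    -1                   0                        0                       
  chi_6 (2d, j=2)            2             2               -1                   -1                   0                        0                       

Spot check: chi_5 (2d, j=1) on {s, sr^2, ...} = 0.

Details: D_6 has order 2*6 = 12 with 6 conjugacy classes, hence 6 irreducibles. Sum of squared dims 1 + 1 + 1 + 1 + 4 + 4 = 12 = |G|. Linear characters come from the abelianisation; the 2-dimensional irreps have character r^k -> 2*cos(2*pi*j*k/6), reflections -> 0.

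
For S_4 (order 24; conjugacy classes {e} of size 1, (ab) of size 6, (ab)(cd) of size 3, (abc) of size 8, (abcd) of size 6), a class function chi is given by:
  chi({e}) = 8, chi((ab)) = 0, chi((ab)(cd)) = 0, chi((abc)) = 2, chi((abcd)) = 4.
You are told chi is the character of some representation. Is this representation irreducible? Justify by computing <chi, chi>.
Not irreducible (reducible): <chi, chi> = 8 > 1.

Details: <chi, chi> = (1/|G|) sum_C |C| * |chi(C)|^2 = (1/24)[1*|8|^2 + 6*|0|^2 + 3*|0|^2 + 8*|2|^2 + 6*|4|^2]
  = (1/24)[(64) + (0) + (0) + (32) + (96)] = 192/24 = 8.
A character is irreducible iff <chi, chi> = 1, so this representation is reducible.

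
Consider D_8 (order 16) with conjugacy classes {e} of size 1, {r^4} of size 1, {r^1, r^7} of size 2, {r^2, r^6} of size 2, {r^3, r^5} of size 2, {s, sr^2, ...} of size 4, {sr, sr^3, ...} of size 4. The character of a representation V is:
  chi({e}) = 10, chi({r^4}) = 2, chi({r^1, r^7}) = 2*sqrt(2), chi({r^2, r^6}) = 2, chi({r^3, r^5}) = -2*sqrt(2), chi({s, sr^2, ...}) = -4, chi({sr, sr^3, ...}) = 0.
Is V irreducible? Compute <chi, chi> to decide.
Not irreducible (reducible): <chi, chi> = 13 > 1.

Argument: <chi, chi> = (1/|G|) sum_C |C| * |chi(C)|^2 = (1/16)[1*|10|^2 + 1*|2|^2 + 2*|2*sqrt(2)|^2 + 2*|2|^2 + 2*|-2*sqrt(2)|^2 + 4*|-4|^2 + 4*|0|^2]
  = (1/16)[(100) + (4) + (16) + (8) + (16) + (64) + (0)] = 208/16 = 13.
A character is irreducible iff <chi, chi> = 1, so this representation is reducible.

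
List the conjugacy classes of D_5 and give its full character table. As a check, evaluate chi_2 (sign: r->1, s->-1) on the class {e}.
Conjugacy classes: {e} of size 1, {r^1, r^4} of size 2, {r^2, r^3} of size 2, {s, sr, ..., sr^4} of size 5.
Character table:
  irrep \ class              {e} (size 1)  {r^1, r^4} (size 2)  {r^2, r^3} (size 2)  {s, sr, ..., sr^4} (size 5)
  chi_1 (triv)               1             1                    1                    1                          
  chi_2 (sign: r->1, s->-1)  1             1                    1                    -1                         
  chi_3 (2d, j=1)            2             -1/2 + sqrt(5)/2     -sqrt(5)/2 - 1/2     0                          
  chi_4 (2d, j=2)            2             -sqrt(5)/2 - 1/2     -1/2 + sqrt(5)/2     0                          

Spot check: chi_2 (sign: r->1, s->-1) on {e} = 1.

Argument: D_5 has order 2*5 = 10 with 4 conjugacy classes, hence 4 irreducibles. Sum of squared dims 1 + 1 + 4 + 4 = 10 = |G|. Linear characters come from the abelianisation; the 2-dimensional irreps have character r^k -> 2*cos(2*pi*j*k/5), reflections -> 0.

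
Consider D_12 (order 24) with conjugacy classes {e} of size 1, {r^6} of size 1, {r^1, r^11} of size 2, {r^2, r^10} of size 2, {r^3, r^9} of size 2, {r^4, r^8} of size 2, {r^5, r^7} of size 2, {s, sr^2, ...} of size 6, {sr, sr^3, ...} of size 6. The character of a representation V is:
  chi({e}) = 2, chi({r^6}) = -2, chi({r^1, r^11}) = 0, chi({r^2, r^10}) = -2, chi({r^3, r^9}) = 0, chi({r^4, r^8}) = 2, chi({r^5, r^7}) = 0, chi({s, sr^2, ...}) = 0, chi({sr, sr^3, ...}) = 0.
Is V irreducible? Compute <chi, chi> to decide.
Irreducible: <chi, chi> = 1.

Argument: <chi, chi> = (1/|G|) sum_C |C| * |chi(C)|^2 = (1/24)[1*|2|^2 + 1*|-2|^2 + 2*|0|^2 + 2*|-2|^2 + 2*|0|^2 + 2*|2|^2 + 2*|0|^2 + 6*|0|^2 + 6*|0|^2]
  = (1/24)[(4) + (4) + (0) + (8) + (0) + (8) + (0) + (0) + (0)] = 24/24 = 1.
A character is irreducible iff <chi, chi> = 1, so this representation is irreducible.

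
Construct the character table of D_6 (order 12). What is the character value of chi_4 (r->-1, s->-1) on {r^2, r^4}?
Conjugacy classes: {e} of size 1, {r^3} of size 1, {r^1, r^5} of size 2, {r^2, r^4} of size 2, {s, sr^2, ...} of size 3, {sr, sr^3, ...} of size 3.
Character table:
  irrep \ class              {e} (size 1)  {r^3} (size 1)  {r^1, r^5} (size 2)  {r^2, r^4} (size 2)  {s, sr^2, ...} (size 3)  {sr, sr^3, ...} (size 3)
  chi_1 (triv)               1             1               1                    1                    1                        1                       
  chi_2 (sign: r->1, s->-1)  1             1               1                    1                    -1                       -1                      
  chi_3 (r->-1, s->1)        1             -1              -1                   1                    1                        -1                      
  chi_4 (r->-1, s->-1)       1             -1              -1                   1                    -1                       1                       
  chi_5 (2d, j=1)            2             -2              1                    -1                   0                        0                       
  chi_6 (2d, j=2)            2             2               -1                   -1                   0                        0                       

Spot check: chi_4 (r->-1, s->-1) on {r^2, r^4} = 1.

D_6 has order 2*6 = 12 with 6 conjugacy classes, hence 6 irreducibles. Sum of squared dims 1 + 1 + 1 + 1 + 4 + 4 = 12 = |G|. Linear characters come from the abelianisation; the 2-dimensional irreps have character r^k -> 2*cos(2*pi*j*k/6), reflections -> 0.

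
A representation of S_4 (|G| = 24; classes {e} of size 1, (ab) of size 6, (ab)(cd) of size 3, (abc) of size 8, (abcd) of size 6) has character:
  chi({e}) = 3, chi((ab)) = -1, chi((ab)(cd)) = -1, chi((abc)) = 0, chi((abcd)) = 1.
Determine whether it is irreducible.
Irreducible: <chi, chi> = 1.

Why: <chi, chi> = (1/|G|) sum_C |C| * |chi(C)|^2 = (1/24)[1*|3|^2 + 6*|-1|^2 + 3*|-1|^2 + 8*|0|^2 + 6*|1|^2]
  = (1/24)[(9) + (6) + (3) + (0) + (6)] = 24/24 = 1.
A character is irreducible iff <chi, chi> = 1, so this representation is irreducible.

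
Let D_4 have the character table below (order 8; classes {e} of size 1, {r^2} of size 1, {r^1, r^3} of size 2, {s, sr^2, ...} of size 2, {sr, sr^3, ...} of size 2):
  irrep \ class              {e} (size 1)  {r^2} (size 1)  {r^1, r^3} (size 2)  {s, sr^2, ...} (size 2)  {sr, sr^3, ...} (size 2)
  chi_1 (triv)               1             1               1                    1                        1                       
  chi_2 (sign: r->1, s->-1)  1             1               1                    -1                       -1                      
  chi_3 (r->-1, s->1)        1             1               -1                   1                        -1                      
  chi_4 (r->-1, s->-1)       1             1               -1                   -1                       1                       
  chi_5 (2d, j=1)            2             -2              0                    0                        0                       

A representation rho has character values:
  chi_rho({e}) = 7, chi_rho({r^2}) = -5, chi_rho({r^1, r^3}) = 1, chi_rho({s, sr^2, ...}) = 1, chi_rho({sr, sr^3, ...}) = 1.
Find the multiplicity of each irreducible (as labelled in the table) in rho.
Multiplicities: chi_1: 1, chi_2: 0, chi_3: 0, chi_4: 0, chi_5: 3.

Derivation: Use <chi_rho, chi> = (1/|G|) sum_C |C| * chi_rho(C) * conj(chi(C)) with |G| = 8 for each irreducible chi in the table:
  <chi_rho, chi_1> = (1/8)[1*(7)*conj(1) + 1*(-5)*conj(1) + 2*(1)*conj(1) + 2*(1)*conj(1) + 2*(1)*conj(1)]
      = (1/8)[(7) + (-5) + (2) + (2) + (2)] = 8/8 = 1
  <chi_rho, chi_2> = (1/8)[1*(7)*conj(1) + 1*(-5)*conj(1) + 2*(1)*conj(1) + 2*(1)*conj(-1) + 2*(1)*conj(-1)]
      = (1/8)[(7) + (-5) + (2) + (-2) + (-2)] = 0/8 = 0
  <chi_rho, chi_3> = (1/8)[1*(7)*conj(1) + 1*(-5)*conj(1) + 2*(1)*conj(-1) + 2*(1)*conj(1) + 2*(1)*conj(-1)]
      = (1/8)[(7) + (-5) + (-2) + (2) + (-2)] = 0/8 = 0
  <chi_rho, chi_4> = (1/8)[1*(7)*conj(1) + 1*(-5)*conj(1) + 2*(1)*conj(-1) + 2*(1)*conj(-1) + 2*(1)*conj(1)]
      = (1/8)[(7) + (-5) + (-2) + (-2) + (2)] = 0/8 = 0
  <chi_rho, chi_5> = (1/8)[1*(7)*conj(2) + 1*(-5)*conj(-2) + 2*(1)*conj(0) + 2*(1)*conj(0) + 2*(1)*conj(0)]
      = (1/8)[(14) + (10) + (0) + (0) + (0)] = 24/8 = 3
Dimension check: dim(rho) = sum (mult * dim) = 1*1 + 0*1 + 0*1 + 0*1 + 3*2 = 7 = chi_rho(e) = 7.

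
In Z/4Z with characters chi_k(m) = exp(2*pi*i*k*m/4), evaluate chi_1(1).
chi_1(1) = zeta_4^1 = I

Proof sketch: chi_1(1) = zeta_4^(1*1) = zeta_4^1. Since zeta_4^4 = 1, this equals zeta_4^1 = exp(2*pi*i*1/4) = I.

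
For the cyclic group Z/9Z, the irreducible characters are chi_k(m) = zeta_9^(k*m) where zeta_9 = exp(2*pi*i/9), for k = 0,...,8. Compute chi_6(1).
chi_6(1) = zeta_9^6 = exp(-2*I*pi/3)

Derivation: chi_6(1) = zeta_9^(6*1) = zeta_9^6. Since zeta_9^9 = 1, this equals zeta_9^6 = exp(2*pi*i*6/9) = exp(-2*I*pi/3).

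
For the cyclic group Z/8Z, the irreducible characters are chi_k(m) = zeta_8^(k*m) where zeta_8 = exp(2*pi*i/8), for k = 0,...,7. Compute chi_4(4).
chi_4(4) = zeta_8^16 = 1

Proof sketch: chi_4(4) = zeta_8^(4*4) = zeta_8^16. Since zeta_8^8 = 1, this equals zeta_8^0 = exp(2*pi*i*0/8) = 1.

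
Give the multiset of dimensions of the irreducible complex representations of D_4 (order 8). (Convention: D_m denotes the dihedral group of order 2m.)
Dimensions: 1, 1, 1, 1, 2

Solution. There are 5 irreducibles (= number of conjugacy classes). Their dimensions d_i satisfy sum d_i^2 = |G| = 8: 1 + 1 + 1 + 1 + 4 = 8.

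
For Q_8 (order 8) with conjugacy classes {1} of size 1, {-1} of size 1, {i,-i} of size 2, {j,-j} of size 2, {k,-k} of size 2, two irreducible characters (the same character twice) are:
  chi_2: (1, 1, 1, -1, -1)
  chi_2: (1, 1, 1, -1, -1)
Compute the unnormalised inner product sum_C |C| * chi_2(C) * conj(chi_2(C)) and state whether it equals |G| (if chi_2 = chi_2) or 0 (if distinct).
Sum = 8 = |G| = 8; so <chi_2, chi_2> = 1 (norm-1 confirms irreducibility).

Working: Compute term by term over conjugacy classes (|C| * chi_2(C) * conj(chi_2(C))):
  1*(1)*conj(1) + 1*(1)*conj(1) + 2*(1)*conj(1) + 2*(-1)*conj(-1) + 2*(-1)*conj(-1)
  = (1) + (1) + (2) + (2) + (2)
  = 8.
Dividing by |G| = 8 gives 8/8 = 1, matching the row-orthogonality relation <chi_2, chi_2> = [chi_2 = chi_2].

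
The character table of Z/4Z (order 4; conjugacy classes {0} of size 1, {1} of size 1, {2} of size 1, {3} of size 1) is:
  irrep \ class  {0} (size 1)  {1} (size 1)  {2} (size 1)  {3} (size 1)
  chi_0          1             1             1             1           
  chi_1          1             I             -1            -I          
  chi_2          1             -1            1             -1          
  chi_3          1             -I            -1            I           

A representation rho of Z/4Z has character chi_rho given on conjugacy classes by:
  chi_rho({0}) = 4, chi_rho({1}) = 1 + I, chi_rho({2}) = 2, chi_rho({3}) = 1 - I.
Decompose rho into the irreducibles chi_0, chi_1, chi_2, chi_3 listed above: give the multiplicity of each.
Multiplicities: chi_0: 2, chi_1: 1, chi_2: 1, chi_3: 0.

Solution. Use <chi_rho, chi> = (1/|G|) sum_C |C| * chi_rho(C) * conj(chi(C)) with |G| = 4 for each irreducible chi in the table:
  <chi_rho, chi_0> = (1/4)[1*(4)*conj(1) + 1*(1 + I)*conj(1) + 1*(2)*conj(1) + 1*(1 - I)*conj(1)]
      = (1/4)[(4) + (1 + I) + (2) + (1 - I)] = 8/4 = 2
  <chi_rho, chi_1> = (1/4)[1*(4)*conj(1) + 1*(1 + I)*conj(I) + 1*(2)*conj(-1) + 1*(1 - I)*conj(-I)]
      = (1/4)[(4) + (1 - I) + (-2) + (1 + I)] = 4/4 = 1
  <chi_rho, chi_2> = (1/4)[1*(4)*conj(1) + 1*(1 + I)*conj(-1) + 1*(2)*conj(1) + 1*(1 - I)*conj(-1)]
      = (1/4)[(4) + (-1 - I) + (2) + (-1 + I)] = 4/4 = 1
  <chi_rho, chi_3> = (1/4)[1*(4)*conj(1) + 1*(1 + I)*conj(-I) + 1*(2)*conj(-1) + 1*(1 - I)*conj(I)]
      = (1/4)[(4) + (-1 + I) + (-2) + (-1 - I)] = 0/4 = 0
(Exp terms are combined using exp(i*s)*conj(exp(i*t)) = exp(i*(s-t)), and sums of them are collapsed using the identity that for every m > 1 the m distinct m-th roots of unity sum to 0, e.g. 1 + exp(2*I*pi/3) + exp(-2*I*pi/3) = 0.)
Dimension check: dim(rho) = sum (mult * dim) = 2*1 + 1*1 + 1*1 + 0*1 = 4 = chi_rho(e) = 4.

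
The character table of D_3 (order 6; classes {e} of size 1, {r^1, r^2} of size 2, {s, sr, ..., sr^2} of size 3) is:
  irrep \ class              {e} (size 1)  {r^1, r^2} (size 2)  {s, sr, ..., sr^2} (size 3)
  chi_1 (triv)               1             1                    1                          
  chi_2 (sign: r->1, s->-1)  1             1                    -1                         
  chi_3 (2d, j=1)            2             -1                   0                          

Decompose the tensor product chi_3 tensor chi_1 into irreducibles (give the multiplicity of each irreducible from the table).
chi_3 tensor chi_1 = chi_3 (all other irreducibles have multiplicity 0).

Reasoning: The character of a tensor product is the pointwise product (chi_3 * chi_1)(C) = chi_3(C) * chi_1(C):
  {e}: (2)*(1), {r^1, r^2}: (-1)*(1), {s, sr, ..., sr^2}: (0)*(1)
so (chi_3 * chi_1) takes values
  {e} -> 2, {r^1, r^2} -> -1, {s, sr, ..., sr^2} -> 0.
Now take the inner product of this character with each irreducible chi from the table, <chi_3*chi_1, chi> = (1/6) sum_C |C| (chi_3*chi_1)(C) conj(chi(C)):
  <chi_3*chi_1, chi_1> = (1/6)[1*(2)*conj(1) + 2*(-1)*conj(1) + 3*(0)*conj(1)]
      = (1/6)[(2) + (-2) + (0)] = 0/6 = 0
  <chi_3*chi_1, chi_2> = (1/6)[1*(2)*conj(1) + 2*(-1)*conj(1) + 3*(0)*conj(-1)]
      = (1/6)[(2) + (-2) + (0)] = 0/6 = 0
  <chi_3*chi_1, chi_3> = (1/6)[1*(2)*conj(2) + 2*(-1)*conj(-1) + 3*(0)*conj(0)]
      = (1/6)[(4) + (2) + (0)] = 6/6 = 1
Hence the multiplicities are chi_3: 1. Dimension check: dim(chi_3)*dim(chi_1) = 2*1 = 2 and sum (mult * dim) = 1*2 = 2.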